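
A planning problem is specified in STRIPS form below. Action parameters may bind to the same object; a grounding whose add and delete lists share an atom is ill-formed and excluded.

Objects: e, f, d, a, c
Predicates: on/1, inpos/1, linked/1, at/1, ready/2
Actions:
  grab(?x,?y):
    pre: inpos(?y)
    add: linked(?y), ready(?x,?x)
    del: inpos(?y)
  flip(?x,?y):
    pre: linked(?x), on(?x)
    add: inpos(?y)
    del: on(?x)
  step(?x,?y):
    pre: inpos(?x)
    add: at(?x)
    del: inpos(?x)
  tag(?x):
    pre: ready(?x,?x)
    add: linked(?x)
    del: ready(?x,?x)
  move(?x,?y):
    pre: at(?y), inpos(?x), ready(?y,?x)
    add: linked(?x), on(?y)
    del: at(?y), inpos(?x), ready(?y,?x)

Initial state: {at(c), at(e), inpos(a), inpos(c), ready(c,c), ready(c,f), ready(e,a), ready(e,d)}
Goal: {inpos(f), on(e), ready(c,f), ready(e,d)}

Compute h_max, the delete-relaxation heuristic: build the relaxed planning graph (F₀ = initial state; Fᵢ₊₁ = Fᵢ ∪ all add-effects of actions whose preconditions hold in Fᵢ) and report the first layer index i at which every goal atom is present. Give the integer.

F0 = init (8 atoms)
F1 = F0 ∪ {at(a), linked(a), linked(c), on(c), on(e), ready(a,a), ready(d,d), ready(e,e), ready(f,f)}  (17 atoms)
F2 = F1 ∪ {inpos(d), inpos(e), inpos(f), linked(d), linked(e), linked(f), on(a)}  (24 atoms)
goal ⊆ F2  ⇒  h_max = 2

2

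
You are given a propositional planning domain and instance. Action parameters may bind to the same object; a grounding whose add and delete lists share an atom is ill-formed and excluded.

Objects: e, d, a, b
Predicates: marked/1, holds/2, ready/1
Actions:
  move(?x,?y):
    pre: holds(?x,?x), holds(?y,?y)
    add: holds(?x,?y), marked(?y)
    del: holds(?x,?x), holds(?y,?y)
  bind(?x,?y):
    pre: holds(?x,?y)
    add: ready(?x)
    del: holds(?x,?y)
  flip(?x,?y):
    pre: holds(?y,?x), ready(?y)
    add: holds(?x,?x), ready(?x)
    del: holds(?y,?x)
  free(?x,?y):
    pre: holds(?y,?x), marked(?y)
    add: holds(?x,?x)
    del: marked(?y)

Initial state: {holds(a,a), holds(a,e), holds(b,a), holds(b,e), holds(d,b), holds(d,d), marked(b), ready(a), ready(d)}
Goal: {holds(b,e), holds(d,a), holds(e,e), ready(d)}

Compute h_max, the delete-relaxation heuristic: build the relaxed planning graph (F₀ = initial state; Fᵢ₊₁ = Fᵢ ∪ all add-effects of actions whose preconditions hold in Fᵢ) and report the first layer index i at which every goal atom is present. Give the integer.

1

F0 = init (9 atoms)
F1 = F0 ∪ {holds(a,d), holds(b,b), holds(d,a), holds(e,e), marked(a), marked(d), ready(b), ready(e)}  (17 atoms)
goal ⊆ F1  ⇒  h_max = 1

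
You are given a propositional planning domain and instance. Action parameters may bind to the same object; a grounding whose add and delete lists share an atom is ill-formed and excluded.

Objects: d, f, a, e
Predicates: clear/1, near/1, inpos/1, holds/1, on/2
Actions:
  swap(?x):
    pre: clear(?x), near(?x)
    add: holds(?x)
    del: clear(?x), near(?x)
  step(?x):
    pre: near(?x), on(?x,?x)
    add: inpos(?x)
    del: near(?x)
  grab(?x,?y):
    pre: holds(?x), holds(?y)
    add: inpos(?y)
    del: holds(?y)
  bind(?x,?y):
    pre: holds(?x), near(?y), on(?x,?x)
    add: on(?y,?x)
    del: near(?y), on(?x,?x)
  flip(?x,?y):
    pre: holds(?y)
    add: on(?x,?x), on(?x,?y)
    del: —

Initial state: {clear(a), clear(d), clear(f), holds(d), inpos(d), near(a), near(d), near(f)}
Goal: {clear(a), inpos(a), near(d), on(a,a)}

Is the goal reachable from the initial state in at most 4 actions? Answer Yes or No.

1. flip(a,d)  →  {clear(a), clear(d), clear(f), holds(d), inpos(d), near(a), near(d), near(f), on(a,a), on(a,d)}
2. step(a)  →  {clear(a), clear(d), clear(f), holds(d), inpos(a), inpos(d), near(d), near(f), on(a,a), on(a,d)}
optimal plan length = 2; 2 ≤ 4

Yes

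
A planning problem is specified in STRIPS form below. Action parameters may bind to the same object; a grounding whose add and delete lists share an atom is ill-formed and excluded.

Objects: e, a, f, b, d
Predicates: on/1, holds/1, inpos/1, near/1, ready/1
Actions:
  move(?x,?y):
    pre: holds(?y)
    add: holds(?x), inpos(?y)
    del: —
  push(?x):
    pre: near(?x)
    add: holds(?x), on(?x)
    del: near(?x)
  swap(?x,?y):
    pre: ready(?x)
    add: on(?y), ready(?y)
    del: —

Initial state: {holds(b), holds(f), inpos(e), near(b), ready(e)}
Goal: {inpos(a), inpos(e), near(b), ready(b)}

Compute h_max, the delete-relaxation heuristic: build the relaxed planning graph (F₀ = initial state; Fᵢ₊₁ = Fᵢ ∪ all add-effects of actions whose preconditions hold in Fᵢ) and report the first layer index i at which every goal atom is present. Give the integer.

F0 = init (5 atoms)
F1 = F0 ∪ {holds(a), holds(d), holds(e), inpos(b), inpos(f), on(a), on(b), on(d), on(e), on(f), ready(a), ready(b), ready(d), ready(f)}  (19 atoms)
F2 = F1 ∪ {inpos(a), inpos(d)}  (21 atoms)
goal ⊆ F2  ⇒  h_max = 2

2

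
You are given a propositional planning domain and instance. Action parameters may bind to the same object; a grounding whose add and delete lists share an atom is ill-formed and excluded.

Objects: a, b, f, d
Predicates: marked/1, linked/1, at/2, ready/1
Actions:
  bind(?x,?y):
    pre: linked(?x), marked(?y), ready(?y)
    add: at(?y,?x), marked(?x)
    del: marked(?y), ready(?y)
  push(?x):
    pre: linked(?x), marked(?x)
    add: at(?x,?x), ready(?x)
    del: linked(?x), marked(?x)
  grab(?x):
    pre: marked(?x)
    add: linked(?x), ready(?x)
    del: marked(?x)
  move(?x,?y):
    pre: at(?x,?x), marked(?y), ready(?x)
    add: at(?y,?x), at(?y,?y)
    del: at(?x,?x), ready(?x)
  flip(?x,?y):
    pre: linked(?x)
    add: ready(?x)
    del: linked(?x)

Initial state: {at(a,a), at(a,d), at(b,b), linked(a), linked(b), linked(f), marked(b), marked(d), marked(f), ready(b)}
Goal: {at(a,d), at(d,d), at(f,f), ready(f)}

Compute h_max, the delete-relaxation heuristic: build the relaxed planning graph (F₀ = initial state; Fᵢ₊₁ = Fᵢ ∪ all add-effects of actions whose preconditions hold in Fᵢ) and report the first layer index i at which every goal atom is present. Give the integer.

F0 = init (10 atoms)
F1 = F0 ∪ {at(b,a), at(b,f), at(d,b), at(d,d), at(f,b), at(f,f), linked(d), marked(a), ready(a), ready(d), ready(f)}  (21 atoms)
goal ⊆ F1  ⇒  h_max = 1

1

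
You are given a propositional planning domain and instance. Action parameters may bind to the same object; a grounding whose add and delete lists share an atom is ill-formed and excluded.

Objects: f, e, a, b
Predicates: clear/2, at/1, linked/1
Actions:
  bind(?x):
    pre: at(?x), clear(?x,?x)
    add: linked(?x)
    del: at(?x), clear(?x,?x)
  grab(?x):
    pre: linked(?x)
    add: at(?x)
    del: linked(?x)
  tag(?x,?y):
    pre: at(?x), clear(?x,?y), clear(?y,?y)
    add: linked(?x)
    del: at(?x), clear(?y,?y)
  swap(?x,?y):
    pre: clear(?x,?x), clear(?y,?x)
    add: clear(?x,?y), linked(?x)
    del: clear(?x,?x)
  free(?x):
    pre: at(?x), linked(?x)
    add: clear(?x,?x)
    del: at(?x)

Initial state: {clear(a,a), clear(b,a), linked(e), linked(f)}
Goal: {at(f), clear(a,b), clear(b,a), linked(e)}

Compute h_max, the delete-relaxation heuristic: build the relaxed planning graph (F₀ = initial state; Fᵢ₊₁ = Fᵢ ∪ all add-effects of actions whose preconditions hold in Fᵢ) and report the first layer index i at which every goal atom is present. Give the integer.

F0 = init (4 atoms)
F1 = F0 ∪ {at(e), at(f), clear(a,b), linked(a)}  (8 atoms)
goal ⊆ F1  ⇒  h_max = 1

1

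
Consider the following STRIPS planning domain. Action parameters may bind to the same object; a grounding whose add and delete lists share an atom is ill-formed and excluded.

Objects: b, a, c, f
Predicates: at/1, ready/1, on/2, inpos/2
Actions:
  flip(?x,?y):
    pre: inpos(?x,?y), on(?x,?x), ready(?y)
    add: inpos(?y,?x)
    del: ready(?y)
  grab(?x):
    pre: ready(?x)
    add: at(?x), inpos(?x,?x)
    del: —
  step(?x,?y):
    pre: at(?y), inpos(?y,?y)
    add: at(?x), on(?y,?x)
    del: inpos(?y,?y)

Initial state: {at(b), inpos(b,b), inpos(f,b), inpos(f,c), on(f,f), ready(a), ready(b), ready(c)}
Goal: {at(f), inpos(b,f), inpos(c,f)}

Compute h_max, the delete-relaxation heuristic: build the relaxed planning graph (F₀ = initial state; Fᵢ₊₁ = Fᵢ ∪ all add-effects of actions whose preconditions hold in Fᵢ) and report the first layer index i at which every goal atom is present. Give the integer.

F0 = init (8 atoms)
F1 = F0 ∪ {at(a), at(c), at(f), inpos(a,a), inpos(b,f), inpos(c,c), inpos(c,f), on(b,a), on(b,b), on(b,c), on(b,f)}  (19 atoms)
goal ⊆ F1  ⇒  h_max = 1

1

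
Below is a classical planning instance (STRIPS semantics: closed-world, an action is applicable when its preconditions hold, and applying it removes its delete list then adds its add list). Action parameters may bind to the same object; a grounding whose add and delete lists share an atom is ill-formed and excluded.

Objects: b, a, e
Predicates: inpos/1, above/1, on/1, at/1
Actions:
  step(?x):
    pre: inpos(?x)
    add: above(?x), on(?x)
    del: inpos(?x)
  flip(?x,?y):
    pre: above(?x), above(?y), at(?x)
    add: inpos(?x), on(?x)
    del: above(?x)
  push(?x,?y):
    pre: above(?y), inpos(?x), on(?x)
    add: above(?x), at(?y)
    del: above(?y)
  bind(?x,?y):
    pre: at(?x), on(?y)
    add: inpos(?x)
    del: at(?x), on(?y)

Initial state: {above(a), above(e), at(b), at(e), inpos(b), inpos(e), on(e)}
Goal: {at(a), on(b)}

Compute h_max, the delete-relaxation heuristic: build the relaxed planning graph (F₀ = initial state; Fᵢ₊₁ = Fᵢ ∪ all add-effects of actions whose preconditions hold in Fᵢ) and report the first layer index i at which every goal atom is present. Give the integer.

1

F0 = init (7 atoms)
F1 = F0 ∪ {above(b), at(a), on(b)}  (10 atoms)
goal ⊆ F1  ⇒  h_max = 1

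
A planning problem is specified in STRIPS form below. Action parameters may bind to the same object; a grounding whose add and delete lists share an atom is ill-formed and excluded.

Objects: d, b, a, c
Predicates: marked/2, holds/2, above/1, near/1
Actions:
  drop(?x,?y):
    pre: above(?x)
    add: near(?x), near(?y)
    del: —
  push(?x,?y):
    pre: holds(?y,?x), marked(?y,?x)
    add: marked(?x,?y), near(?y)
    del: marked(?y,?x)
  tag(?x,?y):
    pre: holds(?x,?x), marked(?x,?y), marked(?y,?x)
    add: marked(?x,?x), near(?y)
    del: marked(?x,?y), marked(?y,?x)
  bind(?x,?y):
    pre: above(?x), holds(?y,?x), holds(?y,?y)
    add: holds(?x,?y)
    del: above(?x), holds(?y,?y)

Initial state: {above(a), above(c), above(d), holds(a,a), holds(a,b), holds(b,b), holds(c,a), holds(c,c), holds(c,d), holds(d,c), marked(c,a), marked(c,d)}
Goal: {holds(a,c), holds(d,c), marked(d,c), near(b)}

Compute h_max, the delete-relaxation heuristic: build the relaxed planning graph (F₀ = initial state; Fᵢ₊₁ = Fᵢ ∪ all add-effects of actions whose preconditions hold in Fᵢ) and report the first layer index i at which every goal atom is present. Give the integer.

1

F0 = init (12 atoms)
F1 = F0 ∪ {holds(a,c), marked(a,c), marked(d,c), near(a), near(b), near(c), near(d)}  (19 atoms)
goal ⊆ F1  ⇒  h_max = 1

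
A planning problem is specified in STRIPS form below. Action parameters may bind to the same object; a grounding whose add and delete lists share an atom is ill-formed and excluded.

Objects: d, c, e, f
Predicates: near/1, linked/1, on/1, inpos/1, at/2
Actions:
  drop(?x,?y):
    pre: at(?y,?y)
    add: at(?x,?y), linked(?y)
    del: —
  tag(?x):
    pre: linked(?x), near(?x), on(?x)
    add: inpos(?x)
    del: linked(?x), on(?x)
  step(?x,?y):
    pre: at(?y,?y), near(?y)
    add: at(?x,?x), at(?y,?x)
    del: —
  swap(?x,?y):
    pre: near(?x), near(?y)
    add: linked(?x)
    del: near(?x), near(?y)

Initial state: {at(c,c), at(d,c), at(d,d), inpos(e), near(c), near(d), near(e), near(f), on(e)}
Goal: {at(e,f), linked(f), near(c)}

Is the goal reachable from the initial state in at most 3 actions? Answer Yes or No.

1. step(f,d)  →  {at(c,c), at(d,c), at(d,d), at(d,f), at(f,f), inpos(e), near(c), near(d), near(e), near(f), on(e)}
2. drop(e,f)  →  {at(c,c), at(d,c), at(d,d), at(d,f), at(e,f), at(f,f), inpos(e), linked(f), near(c), near(d), near(e), near(f), on(e)}
optimal plan length = 2; 2 ≤ 3

Yes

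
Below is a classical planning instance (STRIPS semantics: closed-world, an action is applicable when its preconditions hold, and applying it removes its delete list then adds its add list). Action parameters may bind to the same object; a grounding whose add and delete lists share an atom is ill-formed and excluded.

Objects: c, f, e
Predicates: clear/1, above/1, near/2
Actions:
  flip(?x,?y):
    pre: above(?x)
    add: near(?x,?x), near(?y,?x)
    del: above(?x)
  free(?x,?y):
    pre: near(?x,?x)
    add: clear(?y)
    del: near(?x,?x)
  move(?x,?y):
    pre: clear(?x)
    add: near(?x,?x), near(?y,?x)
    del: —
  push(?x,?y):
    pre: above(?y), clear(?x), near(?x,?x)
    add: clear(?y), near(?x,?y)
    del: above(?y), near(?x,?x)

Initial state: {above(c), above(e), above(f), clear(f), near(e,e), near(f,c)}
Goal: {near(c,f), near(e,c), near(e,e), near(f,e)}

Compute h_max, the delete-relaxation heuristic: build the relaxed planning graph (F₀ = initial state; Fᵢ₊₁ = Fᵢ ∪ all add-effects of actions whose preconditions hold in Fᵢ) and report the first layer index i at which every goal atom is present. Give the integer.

F0 = init (6 atoms)
F1 = F0 ∪ {clear(c), clear(e), near(c,c), near(c,e), near(c,f), near(e,c), near(e,f), near(f,e), near(f,f)}  (15 atoms)
goal ⊆ F1  ⇒  h_max = 1

1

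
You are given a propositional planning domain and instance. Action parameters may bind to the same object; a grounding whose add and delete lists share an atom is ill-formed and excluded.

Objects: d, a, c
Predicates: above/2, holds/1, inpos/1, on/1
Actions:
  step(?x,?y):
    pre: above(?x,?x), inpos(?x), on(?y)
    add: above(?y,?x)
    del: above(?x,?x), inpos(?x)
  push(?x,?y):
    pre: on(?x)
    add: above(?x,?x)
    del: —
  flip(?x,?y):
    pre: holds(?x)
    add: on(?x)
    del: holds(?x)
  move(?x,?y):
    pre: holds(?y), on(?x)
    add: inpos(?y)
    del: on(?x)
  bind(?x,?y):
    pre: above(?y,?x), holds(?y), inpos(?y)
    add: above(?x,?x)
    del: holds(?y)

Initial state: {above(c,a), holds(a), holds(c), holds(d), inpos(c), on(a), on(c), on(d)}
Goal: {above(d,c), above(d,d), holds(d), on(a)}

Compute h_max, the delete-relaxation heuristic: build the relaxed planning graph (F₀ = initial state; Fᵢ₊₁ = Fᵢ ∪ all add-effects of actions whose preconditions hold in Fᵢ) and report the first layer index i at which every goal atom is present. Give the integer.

2

F0 = init (8 atoms)
F1 = F0 ∪ {above(a,a), above(c,c), above(d,d), inpos(a), inpos(d)}  (13 atoms)
F2 = F1 ∪ {above(a,c), above(a,d), above(c,d), above(d,a), above(d,c)}  (18 atoms)
goal ⊆ F2  ⇒  h_max = 2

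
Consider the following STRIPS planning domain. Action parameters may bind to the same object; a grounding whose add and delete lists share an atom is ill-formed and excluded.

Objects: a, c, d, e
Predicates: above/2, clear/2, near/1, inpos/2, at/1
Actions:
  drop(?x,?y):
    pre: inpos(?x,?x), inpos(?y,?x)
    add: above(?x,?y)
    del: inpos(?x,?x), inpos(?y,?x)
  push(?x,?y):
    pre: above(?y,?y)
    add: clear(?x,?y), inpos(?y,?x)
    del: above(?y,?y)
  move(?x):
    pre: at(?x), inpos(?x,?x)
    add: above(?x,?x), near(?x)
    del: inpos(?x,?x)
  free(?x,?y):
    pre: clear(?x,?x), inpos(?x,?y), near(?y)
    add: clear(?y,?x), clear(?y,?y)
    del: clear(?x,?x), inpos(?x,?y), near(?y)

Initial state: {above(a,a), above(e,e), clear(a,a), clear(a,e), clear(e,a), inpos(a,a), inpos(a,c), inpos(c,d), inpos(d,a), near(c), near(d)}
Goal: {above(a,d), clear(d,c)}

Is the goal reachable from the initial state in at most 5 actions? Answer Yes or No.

1. drop(a,d)  →  {above(a,a), above(a,d), above(e,e), clear(a,a), clear(a,e), clear(e,a), inpos(a,c), inpos(c,d), near(c), near(d)}
2. free(a,c)  →  {above(a,a), above(a,d), above(e,e), clear(a,e), clear(c,a), clear(c,c), clear(e,a), inpos(c,d), near(d)}
3. free(c,d)  →  {above(a,a), above(a,d), above(e,e), clear(a,e), clear(c,a), clear(d,c), clear(d,d), clear(e,a)}
optimal plan length = 3; 3 ≤ 5

Yes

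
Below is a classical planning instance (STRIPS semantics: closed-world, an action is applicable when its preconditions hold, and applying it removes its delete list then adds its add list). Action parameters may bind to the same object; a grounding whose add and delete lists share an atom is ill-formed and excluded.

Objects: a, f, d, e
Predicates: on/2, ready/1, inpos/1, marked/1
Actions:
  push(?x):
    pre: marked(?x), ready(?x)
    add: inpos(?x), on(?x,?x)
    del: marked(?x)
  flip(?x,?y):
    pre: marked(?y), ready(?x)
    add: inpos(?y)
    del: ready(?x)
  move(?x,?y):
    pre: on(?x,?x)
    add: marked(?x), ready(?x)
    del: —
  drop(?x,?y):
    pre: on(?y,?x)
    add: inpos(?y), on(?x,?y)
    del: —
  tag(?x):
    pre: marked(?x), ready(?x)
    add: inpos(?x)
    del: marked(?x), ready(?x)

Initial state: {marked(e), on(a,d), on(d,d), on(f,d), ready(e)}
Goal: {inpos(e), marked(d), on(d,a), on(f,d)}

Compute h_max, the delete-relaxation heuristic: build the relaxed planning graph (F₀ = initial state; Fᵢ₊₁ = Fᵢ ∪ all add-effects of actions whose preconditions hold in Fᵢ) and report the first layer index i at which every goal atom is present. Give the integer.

1

F0 = init (5 atoms)
F1 = F0 ∪ {inpos(a), inpos(d), inpos(e), inpos(f), marked(d), on(d,a), on(d,f), on(e,e), ready(d)}  (14 atoms)
goal ⊆ F1  ⇒  h_max = 1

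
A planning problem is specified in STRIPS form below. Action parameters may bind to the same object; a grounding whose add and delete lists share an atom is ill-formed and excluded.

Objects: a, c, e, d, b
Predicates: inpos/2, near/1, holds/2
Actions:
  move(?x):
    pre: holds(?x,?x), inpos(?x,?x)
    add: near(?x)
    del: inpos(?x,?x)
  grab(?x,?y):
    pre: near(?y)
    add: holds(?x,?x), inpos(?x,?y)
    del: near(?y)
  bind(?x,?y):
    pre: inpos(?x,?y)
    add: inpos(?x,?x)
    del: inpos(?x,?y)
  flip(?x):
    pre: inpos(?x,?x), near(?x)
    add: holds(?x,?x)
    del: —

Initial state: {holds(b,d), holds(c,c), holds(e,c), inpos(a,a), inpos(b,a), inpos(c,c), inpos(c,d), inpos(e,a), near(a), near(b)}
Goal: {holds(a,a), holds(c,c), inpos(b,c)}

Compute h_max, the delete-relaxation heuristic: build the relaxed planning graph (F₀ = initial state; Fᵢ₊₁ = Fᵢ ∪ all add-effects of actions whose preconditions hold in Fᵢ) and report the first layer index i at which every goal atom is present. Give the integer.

2

F0 = init (10 atoms)
F1 = F0 ∪ {holds(a,a), holds(b,b), holds(d,d), holds(e,e), inpos(a,b), inpos(b,b), inpos(c,a), inpos(c,b), inpos(d,a), inpos(d,b), inpos(e,b), inpos(e,e), near(c)}  (23 atoms)
F2 = F1 ∪ {inpos(a,c), inpos(b,c), inpos(d,c), inpos(d,d), inpos(e,c), near(e)}  (29 atoms)
goal ⊆ F2  ⇒  h_max = 2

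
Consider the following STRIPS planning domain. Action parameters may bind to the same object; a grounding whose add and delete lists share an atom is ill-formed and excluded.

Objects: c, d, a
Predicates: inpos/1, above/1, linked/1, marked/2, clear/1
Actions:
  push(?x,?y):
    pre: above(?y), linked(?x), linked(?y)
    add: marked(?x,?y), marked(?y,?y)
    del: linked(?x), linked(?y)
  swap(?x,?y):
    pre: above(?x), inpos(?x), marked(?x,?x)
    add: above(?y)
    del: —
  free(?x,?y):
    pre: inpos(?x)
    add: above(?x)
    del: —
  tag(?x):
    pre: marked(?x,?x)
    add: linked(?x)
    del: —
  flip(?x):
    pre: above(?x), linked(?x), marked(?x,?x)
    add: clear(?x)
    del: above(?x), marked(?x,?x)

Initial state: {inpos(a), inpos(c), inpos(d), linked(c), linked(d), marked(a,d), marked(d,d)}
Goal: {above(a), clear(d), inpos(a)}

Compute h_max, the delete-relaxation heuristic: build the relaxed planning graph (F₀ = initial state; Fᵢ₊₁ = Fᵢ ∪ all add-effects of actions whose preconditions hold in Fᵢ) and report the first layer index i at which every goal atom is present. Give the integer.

F0 = init (7 atoms)
F1 = F0 ∪ {above(a), above(c), above(d)}  (10 atoms)
F2 = F1 ∪ {clear(d), marked(c,c), marked(c,d), marked(d,c)}  (14 atoms)
goal ⊆ F2  ⇒  h_max = 2

2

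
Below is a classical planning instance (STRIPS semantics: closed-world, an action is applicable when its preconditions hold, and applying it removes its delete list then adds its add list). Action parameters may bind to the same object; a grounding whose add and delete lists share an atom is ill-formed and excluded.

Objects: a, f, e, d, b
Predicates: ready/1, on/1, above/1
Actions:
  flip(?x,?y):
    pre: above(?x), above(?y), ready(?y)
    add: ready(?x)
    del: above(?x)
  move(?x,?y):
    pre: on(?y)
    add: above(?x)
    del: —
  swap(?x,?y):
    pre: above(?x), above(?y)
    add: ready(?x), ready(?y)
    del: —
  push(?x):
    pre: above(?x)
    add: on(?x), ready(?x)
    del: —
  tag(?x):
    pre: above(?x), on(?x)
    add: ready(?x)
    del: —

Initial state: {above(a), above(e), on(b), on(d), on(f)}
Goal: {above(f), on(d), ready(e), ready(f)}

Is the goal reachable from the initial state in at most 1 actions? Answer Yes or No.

No

1. move(f,f)  →  {above(a), above(e), above(f), on(b), on(d), on(f)}
2. swap(f,e)  →  {above(a), above(e), above(f), on(b), on(d), on(f), ready(e), ready(f)}
optimal plan length = 2; 2 > 1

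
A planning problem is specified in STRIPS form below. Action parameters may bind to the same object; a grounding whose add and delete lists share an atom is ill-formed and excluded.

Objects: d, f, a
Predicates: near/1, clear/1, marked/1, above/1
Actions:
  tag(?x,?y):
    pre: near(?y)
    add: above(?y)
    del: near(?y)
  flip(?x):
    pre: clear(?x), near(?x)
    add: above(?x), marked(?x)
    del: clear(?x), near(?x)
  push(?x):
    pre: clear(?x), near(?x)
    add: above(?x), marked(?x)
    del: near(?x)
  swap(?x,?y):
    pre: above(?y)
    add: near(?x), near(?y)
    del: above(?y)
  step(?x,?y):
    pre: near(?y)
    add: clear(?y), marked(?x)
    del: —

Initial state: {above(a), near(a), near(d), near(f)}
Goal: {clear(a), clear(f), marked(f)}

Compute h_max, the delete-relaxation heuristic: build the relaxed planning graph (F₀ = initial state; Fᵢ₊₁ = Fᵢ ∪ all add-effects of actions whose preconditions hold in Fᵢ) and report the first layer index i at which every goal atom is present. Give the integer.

1

F0 = init (4 atoms)
F1 = F0 ∪ {above(d), above(f), clear(a), clear(d), clear(f), marked(a), marked(d), marked(f)}  (12 atoms)
goal ⊆ F1  ⇒  h_max = 1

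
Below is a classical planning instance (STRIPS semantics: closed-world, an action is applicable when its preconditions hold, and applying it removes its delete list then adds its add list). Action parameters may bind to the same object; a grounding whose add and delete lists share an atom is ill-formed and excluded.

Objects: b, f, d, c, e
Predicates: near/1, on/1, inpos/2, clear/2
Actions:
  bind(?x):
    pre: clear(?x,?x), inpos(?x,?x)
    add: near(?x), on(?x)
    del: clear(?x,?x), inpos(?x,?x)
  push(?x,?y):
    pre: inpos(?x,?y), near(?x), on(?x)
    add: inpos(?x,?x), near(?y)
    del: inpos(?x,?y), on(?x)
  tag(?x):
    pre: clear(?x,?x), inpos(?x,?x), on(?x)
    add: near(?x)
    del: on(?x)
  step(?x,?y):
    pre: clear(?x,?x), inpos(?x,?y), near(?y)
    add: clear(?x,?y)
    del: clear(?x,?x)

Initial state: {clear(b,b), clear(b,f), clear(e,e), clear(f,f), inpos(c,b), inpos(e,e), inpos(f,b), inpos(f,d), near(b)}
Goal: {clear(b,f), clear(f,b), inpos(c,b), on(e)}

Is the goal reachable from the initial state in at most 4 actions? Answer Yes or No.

Yes

1. bind(e)  →  {clear(b,b), clear(b,f), clear(f,f), inpos(c,b), inpos(f,b), inpos(f,d), near(b), near(e), on(e)}
2. step(f,b)  →  {clear(b,b), clear(b,f), clear(f,b), inpos(c,b), inpos(f,b), inpos(f,d), near(b), near(e), on(e)}
optimal plan length = 2; 2 ≤ 4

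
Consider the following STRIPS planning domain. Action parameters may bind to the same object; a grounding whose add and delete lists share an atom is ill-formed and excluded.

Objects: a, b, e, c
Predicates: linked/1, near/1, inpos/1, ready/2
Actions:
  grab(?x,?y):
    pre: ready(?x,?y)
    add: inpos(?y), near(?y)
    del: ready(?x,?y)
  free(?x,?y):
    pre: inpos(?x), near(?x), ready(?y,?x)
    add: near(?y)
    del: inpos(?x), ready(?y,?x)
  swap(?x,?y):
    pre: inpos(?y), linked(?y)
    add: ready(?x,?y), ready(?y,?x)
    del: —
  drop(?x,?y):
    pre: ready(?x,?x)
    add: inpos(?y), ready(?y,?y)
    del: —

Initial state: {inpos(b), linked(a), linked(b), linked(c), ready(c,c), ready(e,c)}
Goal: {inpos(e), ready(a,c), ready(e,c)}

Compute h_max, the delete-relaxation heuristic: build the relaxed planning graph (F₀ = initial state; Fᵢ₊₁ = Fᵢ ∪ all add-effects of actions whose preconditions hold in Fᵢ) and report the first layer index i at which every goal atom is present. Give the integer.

2

F0 = init (6 atoms)
F1 = F0 ∪ {inpos(a), inpos(c), inpos(e), near(c), ready(a,a), ready(a,b), ready(b,a), ready(b,b), ready(b,c), ready(b,e), ready(c,b), ready(e,b), ready(e,e)}  (19 atoms)
F2 = F1 ∪ {near(a), near(b), near(e), ready(a,c), ready(a,e), ready(c,a), ready(c,e), ready(e,a)}  (27 atoms)
goal ⊆ F2  ⇒  h_max = 2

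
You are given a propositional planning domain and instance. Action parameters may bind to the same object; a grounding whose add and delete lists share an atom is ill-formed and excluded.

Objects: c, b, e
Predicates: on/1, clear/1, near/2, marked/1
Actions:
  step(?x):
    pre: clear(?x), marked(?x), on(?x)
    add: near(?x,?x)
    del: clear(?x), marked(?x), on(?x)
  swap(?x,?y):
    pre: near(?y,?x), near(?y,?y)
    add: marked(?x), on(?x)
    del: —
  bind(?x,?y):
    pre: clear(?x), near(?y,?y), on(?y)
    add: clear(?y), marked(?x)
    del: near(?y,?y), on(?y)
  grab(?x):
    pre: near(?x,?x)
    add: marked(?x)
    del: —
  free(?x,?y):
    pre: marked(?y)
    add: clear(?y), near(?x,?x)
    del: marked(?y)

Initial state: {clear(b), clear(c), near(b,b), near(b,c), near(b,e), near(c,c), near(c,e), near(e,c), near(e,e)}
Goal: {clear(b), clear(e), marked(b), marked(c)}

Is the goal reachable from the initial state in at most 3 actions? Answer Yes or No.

1. swap(c,c)  →  {clear(b), clear(c), marked(c), near(b,b), near(b,c), near(b,e), near(c,c), near(c,e), near(e,c), near(e,e), on(c)}
2. swap(e,c)  →  {clear(b), clear(c), marked(c), marked(e), near(b,b), near(b,c), near(b,e), near(c,c), near(c,e), near(e,c), near(e,e), on(c), on(e)}
3. bind(b,e)  →  {clear(b), clear(c), clear(e), marked(b), marked(c), marked(e), near(b,b), near(b,c), near(b,e), near(c,c), near(c,e), near(e,c), on(c)}
optimal plan length = 3; 3 ≤ 3

Yes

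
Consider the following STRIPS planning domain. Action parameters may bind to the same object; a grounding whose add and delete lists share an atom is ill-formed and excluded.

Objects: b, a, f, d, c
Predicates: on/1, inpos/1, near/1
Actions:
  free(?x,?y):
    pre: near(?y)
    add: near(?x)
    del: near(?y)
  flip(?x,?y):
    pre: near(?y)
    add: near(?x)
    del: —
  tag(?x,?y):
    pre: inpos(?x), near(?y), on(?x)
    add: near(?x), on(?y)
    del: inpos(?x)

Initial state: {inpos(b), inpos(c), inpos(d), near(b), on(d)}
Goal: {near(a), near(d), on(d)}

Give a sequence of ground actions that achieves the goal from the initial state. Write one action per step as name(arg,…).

1. free(a,b)  →  {inpos(b), inpos(c), inpos(d), near(a), on(d)}
2. flip(d,a)  →  {inpos(b), inpos(c), inpos(d), near(a), near(d), on(d)}

free(a,b); flip(d,a)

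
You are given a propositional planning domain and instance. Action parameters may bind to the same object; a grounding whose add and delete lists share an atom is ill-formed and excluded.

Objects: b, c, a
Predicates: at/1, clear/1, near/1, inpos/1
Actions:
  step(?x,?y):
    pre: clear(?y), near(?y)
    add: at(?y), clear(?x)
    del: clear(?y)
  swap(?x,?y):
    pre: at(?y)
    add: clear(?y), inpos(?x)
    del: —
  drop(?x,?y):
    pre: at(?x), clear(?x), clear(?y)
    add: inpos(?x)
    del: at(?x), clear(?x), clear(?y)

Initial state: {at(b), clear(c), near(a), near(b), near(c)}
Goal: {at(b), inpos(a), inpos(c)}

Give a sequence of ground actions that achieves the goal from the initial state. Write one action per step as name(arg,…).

swap(c,b); swap(a,b)

1. swap(c,b)  →  {at(b), clear(b), clear(c), inpos(c), near(a), near(b), near(c)}
2. swap(a,b)  →  {at(b), clear(b), clear(c), inpos(a), inpos(c), near(a), near(b), near(c)}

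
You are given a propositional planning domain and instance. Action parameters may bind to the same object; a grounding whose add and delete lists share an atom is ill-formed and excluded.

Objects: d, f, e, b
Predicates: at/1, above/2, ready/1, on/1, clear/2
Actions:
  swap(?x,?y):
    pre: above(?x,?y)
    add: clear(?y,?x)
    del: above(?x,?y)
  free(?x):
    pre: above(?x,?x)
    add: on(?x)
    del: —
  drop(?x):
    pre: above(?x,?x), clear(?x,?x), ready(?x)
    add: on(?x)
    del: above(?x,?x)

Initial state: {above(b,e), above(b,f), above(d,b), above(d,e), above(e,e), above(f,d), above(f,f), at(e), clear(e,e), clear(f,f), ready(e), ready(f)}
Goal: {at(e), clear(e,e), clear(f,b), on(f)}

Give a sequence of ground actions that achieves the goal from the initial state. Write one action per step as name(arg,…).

1. swap(b,f)  →  {above(b,e), above(d,b), above(d,e), above(e,e), above(f,d), above(f,f), at(e), clear(e,e), clear(f,b), clear(f,f), ready(e), ready(f)}
2. free(f)  →  {above(b,e), above(d,b), above(d,e), above(e,e), above(f,d), above(f,f), at(e), clear(e,e), clear(f,b), clear(f,f), on(f), ready(e), ready(f)}

swap(b,f); free(f)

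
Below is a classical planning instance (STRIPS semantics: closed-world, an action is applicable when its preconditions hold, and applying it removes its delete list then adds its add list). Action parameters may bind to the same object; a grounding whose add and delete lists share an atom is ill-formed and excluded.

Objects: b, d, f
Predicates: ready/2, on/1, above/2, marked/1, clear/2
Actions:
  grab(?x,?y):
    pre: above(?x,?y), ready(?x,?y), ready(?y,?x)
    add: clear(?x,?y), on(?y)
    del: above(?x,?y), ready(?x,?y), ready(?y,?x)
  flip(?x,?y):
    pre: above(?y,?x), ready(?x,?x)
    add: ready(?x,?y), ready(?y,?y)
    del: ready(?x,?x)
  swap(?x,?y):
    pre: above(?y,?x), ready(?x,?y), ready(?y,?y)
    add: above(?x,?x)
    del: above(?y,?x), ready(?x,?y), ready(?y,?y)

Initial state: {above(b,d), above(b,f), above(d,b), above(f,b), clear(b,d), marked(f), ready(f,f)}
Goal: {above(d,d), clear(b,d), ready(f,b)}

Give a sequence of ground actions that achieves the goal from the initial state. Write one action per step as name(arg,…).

1. flip(f,b)  →  {above(b,d), above(b,f), above(d,b), above(f,b), clear(b,d), marked(f), ready(b,b), ready(f,b)}
2. flip(b,d)  →  {above(b,d), above(b,f), above(d,b), above(f,b), clear(b,d), marked(f), ready(b,d), ready(d,d), ready(f,b)}
3. flip(d,b)  →  {above(b,d), above(b,f), above(d,b), above(f,b), clear(b,d), marked(f), ready(b,b), ready(b,d), ready(d,b), ready(f,b)}
4. swap(d,b)  →  {above(b,f), above(d,b), above(d,d), above(f,b), clear(b,d), marked(f), ready(b,d), ready(f,b)}

flip(f,b); flip(b,d); flip(d,b); swap(d,b)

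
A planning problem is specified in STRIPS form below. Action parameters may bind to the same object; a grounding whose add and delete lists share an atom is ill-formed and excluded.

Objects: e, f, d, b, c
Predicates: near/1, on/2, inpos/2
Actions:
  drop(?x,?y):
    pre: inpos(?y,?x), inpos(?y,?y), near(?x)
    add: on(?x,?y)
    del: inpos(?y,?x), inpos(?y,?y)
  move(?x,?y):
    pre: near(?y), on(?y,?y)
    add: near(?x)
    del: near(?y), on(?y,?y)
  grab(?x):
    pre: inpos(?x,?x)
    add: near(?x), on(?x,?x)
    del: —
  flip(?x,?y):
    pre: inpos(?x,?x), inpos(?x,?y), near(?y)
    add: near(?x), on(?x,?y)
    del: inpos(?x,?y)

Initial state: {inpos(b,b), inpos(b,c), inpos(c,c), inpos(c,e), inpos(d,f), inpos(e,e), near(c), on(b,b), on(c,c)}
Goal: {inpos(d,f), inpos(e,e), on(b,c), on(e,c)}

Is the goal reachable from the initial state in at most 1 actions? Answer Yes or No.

1. grab(e)  →  {inpos(b,b), inpos(b,c), inpos(c,c), inpos(c,e), inpos(d,f), inpos(e,e), near(c), near(e), on(b,b), on(c,c), on(e,e)}
2. drop(e,c)  →  {inpos(b,b), inpos(b,c), inpos(d,f), inpos(e,e), near(c), near(e), on(b,b), on(c,c), on(e,c), on(e,e)}
3. flip(b,c)  →  {inpos(b,b), inpos(d,f), inpos(e,e), near(b), near(c), near(e), on(b,b), on(b,c), on(c,c), on(e,c), on(e,e)}
optimal plan length = 3; 3 > 1

No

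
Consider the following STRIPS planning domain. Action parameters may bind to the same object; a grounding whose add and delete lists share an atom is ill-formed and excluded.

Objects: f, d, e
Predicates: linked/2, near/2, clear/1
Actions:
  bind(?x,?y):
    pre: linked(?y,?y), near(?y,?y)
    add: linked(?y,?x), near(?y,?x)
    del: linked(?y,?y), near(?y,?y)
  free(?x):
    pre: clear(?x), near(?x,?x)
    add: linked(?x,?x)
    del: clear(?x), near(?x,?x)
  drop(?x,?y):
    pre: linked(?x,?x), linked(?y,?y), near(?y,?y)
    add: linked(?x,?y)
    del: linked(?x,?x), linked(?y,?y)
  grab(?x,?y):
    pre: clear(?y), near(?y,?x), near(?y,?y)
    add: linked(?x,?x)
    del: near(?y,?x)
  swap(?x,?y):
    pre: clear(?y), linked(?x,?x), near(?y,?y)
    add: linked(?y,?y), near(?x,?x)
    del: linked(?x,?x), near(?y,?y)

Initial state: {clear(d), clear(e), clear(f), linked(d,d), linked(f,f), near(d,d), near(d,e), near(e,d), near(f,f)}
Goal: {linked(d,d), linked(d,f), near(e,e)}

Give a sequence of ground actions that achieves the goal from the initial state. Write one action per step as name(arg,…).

drop(d,f); grab(e,d); swap(e,d)

1. drop(d,f)  →  {clear(d), clear(e), clear(f), linked(d,f), near(d,d), near(d,e), near(e,d), near(f,f)}
2. grab(e,d)  →  {clear(d), clear(e), clear(f), linked(d,f), linked(e,e), near(d,d), near(e,d), near(f,f)}
3. swap(e,d)  →  {clear(d), clear(e), clear(f), linked(d,d), linked(d,f), near(e,d), near(e,e), near(f,f)}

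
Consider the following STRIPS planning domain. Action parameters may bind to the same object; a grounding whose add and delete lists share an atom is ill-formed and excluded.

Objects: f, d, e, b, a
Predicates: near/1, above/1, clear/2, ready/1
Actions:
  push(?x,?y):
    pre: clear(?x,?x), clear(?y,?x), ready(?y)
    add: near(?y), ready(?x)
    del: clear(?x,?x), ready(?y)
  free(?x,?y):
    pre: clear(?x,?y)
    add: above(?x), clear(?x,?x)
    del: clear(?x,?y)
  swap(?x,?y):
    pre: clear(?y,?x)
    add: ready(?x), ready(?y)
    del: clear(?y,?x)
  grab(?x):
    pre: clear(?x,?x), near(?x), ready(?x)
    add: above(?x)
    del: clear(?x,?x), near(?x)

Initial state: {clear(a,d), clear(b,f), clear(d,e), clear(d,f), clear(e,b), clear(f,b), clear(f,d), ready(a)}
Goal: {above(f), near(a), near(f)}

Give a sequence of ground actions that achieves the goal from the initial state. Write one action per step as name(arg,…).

free(f,d); free(d,f); push(d,a); free(b,f); swap(f,f); push(b,f)

1. free(f,d)  →  {above(f), clear(a,d), clear(b,f), clear(d,e), clear(d,f), clear(e,b), clear(f,b), clear(f,f), ready(a)}
2. free(d,f)  →  {above(d), above(f), clear(a,d), clear(b,f), clear(d,d), clear(d,e), clear(e,b), clear(f,b), clear(f,f), ready(a)}
3. push(d,a)  →  {above(d), above(f), clear(a,d), clear(b,f), clear(d,e), clear(e,b), clear(f,b), clear(f,f), near(a), ready(d)}
4. free(b,f)  →  {above(b), above(d), above(f), clear(a,d), clear(b,b), clear(d,e), clear(e,b), clear(f,b), clear(f,f), near(a), ready(d)}
5. swap(f,f)  →  {above(b), above(d), above(f), clear(a,d), clear(b,b), clear(d,e), clear(e,b), clear(f,b), near(a), ready(d), ready(f)}
6. push(b,f)  →  {above(b), above(d), above(f), clear(a,d), clear(d,e), clear(e,b), clear(f,b), near(a), near(f), ready(b), ready(d)}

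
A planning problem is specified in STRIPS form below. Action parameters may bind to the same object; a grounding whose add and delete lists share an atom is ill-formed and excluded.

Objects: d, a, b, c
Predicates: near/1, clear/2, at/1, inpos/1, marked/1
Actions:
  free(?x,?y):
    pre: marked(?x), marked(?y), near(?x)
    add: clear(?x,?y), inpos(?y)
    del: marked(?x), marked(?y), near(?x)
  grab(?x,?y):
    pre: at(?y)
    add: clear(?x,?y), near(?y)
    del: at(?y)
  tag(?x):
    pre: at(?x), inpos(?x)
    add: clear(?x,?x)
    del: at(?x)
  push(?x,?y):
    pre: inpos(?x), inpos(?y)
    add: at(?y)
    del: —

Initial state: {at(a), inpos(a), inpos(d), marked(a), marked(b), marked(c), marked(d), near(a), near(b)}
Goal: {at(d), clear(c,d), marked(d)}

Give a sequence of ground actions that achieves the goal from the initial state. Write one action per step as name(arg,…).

push(d,d); grab(c,d); push(d,d)

1. push(d,d)  →  {at(a), at(d), inpos(a), inpos(d), marked(a), marked(b), marked(c), marked(d), near(a), near(b)}
2. grab(c,d)  →  {at(a), clear(c,d), inpos(a), inpos(d), marked(a), marked(b), marked(c), marked(d), near(a), near(b), near(d)}
3. push(d,d)  →  {at(a), at(d), clear(c,d), inpos(a), inpos(d), marked(a), marked(b), marked(c), marked(d), near(a), near(b), near(d)}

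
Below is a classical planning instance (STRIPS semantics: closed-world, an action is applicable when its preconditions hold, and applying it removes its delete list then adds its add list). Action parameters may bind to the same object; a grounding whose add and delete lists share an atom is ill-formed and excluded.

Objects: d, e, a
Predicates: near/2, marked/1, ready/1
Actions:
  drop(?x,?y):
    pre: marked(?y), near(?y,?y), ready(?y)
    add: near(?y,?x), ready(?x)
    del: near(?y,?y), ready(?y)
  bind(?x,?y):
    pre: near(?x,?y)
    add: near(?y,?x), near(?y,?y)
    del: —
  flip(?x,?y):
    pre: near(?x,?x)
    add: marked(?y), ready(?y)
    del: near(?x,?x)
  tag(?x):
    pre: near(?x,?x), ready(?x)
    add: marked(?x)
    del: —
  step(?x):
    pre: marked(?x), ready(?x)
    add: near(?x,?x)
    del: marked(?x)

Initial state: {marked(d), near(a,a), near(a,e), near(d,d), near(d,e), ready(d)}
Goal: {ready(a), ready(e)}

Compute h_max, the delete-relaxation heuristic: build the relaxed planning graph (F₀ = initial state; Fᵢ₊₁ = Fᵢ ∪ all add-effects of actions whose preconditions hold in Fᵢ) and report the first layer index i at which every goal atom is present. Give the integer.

F0 = init (6 atoms)
F1 = F0 ∪ {marked(a), marked(e), near(d,a), near(e,a), near(e,d), near(e,e), ready(a), ready(e)}  (14 atoms)
goal ⊆ F1  ⇒  h_max = 1

1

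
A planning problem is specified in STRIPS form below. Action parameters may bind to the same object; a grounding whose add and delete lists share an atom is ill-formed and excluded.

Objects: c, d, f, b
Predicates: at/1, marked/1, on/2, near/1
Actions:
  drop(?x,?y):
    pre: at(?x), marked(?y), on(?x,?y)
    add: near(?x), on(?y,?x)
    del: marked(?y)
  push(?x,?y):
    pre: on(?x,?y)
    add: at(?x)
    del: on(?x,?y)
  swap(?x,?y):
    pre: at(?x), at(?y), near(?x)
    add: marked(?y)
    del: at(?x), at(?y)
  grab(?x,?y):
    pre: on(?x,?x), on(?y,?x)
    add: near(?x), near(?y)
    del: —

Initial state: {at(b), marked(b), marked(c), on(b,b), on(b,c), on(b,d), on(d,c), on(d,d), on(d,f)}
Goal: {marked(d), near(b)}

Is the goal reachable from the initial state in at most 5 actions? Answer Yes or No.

Yes

1. drop(b,c)  →  {at(b), marked(b), near(b), on(b,b), on(b,c), on(b,d), on(c,b), on(d,c), on(d,d), on(d,f)}
2. push(d,c)  →  {at(b), at(d), marked(b), near(b), on(b,b), on(b,c), on(b,d), on(c,b), on(d,d), on(d,f)}
3. swap(b,d)  →  {marked(b), marked(d), near(b), on(b,b), on(b,c), on(b,d), on(c,b), on(d,d), on(d,f)}
optimal plan length = 3; 3 ≤ 5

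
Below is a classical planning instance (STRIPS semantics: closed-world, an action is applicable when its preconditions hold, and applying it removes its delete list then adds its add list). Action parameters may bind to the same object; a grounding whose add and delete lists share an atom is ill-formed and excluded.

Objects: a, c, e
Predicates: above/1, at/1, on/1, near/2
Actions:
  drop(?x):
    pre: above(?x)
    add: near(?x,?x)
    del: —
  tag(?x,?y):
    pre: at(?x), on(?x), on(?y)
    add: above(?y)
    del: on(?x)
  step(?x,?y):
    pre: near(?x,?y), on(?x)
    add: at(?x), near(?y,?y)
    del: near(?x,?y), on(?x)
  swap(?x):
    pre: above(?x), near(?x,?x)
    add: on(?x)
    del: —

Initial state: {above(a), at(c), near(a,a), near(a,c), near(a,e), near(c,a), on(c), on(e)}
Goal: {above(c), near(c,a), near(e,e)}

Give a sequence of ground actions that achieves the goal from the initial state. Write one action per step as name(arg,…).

tag(c,c); swap(a); step(a,e)

1. tag(c,c)  →  {above(a), above(c), at(c), near(a,a), near(a,c), near(a,e), near(c,a), on(e)}
2. swap(a)  →  {above(a), above(c), at(c), near(a,a), near(a,c), near(a,e), near(c,a), on(a), on(e)}
3. step(a,e)  →  {above(a), above(c), at(a), at(c), near(a,a), near(a,c), near(c,a), near(e,e), on(e)}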